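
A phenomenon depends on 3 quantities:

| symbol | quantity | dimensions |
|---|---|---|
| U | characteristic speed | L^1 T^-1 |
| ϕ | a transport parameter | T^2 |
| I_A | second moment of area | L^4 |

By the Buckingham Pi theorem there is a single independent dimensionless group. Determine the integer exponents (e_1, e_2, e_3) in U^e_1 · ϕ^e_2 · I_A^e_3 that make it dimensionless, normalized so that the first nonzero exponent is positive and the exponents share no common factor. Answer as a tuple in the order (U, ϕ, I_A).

L: e_1·(1) + e_2·(0) + e_3·(4) = 0
T: e_1·(-1) + e_2·(2) + e_3·(0) = 0
Solving this homogeneous linear system for the smallest-integer solution (first nonzero entry positive) gives (4, 2, -1).

(4, 2, -1)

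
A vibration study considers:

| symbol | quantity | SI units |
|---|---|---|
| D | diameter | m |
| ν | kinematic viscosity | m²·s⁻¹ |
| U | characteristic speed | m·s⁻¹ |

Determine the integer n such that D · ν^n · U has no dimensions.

-1

Balance the L exponent: (2)·n from ν, plus (1) + (1) = 2 from the rest, must sum to zero.
2n + 2 = 0, so n = -1.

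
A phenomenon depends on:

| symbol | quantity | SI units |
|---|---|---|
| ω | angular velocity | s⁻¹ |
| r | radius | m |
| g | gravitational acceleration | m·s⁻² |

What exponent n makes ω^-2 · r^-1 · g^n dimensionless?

1

Balance the L exponent: (1)·n from g, plus −2·(0) − (1) = -1 from the rest, must sum to zero.
n − 1 = 0, so n = 1.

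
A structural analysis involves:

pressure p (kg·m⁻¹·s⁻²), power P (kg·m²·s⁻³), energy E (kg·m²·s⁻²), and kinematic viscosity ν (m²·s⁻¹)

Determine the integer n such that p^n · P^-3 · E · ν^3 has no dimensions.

Balance the M exponent: (1)·n from p, plus −3·(1) + (1) + 3·(0) = -2 from the rest, must sum to zero.
n − 2 = 0, so n = 2.

2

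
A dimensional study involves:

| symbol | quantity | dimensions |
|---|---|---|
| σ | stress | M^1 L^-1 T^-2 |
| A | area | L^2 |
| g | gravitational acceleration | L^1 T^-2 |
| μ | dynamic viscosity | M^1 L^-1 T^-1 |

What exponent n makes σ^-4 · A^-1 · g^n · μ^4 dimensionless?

Balance the L exponent: (1)·n from g, plus −4·(-1) − (2) + 4·(-1) = -2 from the rest, must sum to zero.
n − 2 = 0, so n = 2.

2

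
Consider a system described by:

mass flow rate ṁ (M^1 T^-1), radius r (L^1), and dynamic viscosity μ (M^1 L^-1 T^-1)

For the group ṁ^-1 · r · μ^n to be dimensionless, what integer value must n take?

1

Balance the M exponent: (1)·n from μ, plus −(1) + (0) = -1 from the rest, must sum to zero.
n − 1 = 0, so n = 1.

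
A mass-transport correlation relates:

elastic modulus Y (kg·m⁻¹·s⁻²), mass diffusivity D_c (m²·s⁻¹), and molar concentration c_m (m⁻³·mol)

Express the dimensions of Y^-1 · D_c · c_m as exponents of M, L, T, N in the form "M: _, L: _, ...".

M: -1, L: 0, T: 1, N: 1

Collect each base-dimension exponent across the product:
  M: −(1) + (0) + (0) = -1
  L: −(-1) + (2) + (-3) = 0
  T: −(-2) + (-1) + (0) = 1
  N: −(0) + (0) + (1) = 1
So the dimensions are [M⁻¹ T N].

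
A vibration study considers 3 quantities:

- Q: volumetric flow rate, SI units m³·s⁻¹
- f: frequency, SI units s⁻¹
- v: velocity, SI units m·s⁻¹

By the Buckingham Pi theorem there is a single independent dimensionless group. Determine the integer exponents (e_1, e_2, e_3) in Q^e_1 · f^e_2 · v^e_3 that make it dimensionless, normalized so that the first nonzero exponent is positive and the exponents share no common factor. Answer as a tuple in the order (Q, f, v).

L: e_1·(3) + e_2·(0) + e_3·(1) = 0
T: e_1·(-1) + e_2·(-1) + e_3·(-1) = 0
Solving this homogeneous linear system for the smallest-integer solution (first nonzero entry positive) gives (1, 2, -3).

(1, 2, -3)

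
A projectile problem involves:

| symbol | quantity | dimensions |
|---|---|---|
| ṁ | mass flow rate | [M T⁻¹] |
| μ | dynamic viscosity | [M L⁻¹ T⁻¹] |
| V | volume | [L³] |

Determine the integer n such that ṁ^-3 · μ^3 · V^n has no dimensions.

1

Balance the L exponent: (3)·n from V, plus −3·(0) + 3·(-1) = -3 from the rest, must sum to zero.
3n − 3 = 0, so n = 1.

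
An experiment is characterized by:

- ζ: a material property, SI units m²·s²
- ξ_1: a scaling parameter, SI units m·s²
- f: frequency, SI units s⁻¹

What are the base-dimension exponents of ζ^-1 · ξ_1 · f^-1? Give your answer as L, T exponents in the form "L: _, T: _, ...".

L: -1, T: 1

Collect each base-dimension exponent across the product:
  L: −(2) + (1) − (0) = -1
  T: −(2) + (2) − (-1) = 1
So the dimensions are [L⁻¹ T].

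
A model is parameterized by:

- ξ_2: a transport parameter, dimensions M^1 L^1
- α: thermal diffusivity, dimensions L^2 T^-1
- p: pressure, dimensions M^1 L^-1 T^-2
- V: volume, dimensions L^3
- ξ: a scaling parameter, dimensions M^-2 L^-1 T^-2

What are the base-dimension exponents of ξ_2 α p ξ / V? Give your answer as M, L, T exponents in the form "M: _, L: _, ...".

Collect each base-dimension exponent across the product:
  M: (1) + (0) + (1) − (0) + (-2) = 0
  L: (1) + (2) + (-1) − (3) + (-1) = -2
  T: (0) + (-1) + (-2) − (0) + (-2) = -5
So the dimensions are [L⁻² T⁻⁵].

M: 0, L: -2, T: -5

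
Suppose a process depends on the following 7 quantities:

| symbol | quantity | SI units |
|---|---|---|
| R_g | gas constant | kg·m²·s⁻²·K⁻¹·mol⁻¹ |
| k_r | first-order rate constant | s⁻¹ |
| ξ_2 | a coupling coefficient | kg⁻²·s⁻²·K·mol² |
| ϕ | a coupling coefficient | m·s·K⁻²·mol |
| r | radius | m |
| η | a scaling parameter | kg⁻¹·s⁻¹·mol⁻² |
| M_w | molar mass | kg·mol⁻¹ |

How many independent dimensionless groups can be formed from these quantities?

There are 7 variables and 5 base dimensions (M, L, T, Θ, N).
The dimension matrix has rank 5.
Independent dimensionless groups: 7 − 5 = 2.

2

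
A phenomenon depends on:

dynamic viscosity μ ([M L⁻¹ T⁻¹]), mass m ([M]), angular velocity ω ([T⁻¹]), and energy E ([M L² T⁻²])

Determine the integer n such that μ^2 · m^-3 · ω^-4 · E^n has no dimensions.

1

Balance the M exponent: (1)·n from E, plus 2·(1) − 3·(1) − 4·(0) = -1 from the rest, must sum to zero.
n − 1 = 0, so n = 1.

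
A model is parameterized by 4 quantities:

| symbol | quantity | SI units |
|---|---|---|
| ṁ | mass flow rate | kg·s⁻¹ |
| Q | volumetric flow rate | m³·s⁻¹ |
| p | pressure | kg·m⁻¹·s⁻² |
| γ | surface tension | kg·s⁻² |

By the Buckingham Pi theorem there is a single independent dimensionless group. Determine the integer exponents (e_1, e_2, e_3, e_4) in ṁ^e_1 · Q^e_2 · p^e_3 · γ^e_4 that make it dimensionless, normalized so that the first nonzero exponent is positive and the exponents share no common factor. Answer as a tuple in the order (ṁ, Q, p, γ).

(1, 1, 3, -4)

M: e_1·(1) + e_2·(0) + e_3·(1) + e_4·(1) = 0
L: e_1·(0) + e_2·(3) + e_3·(-1) + e_4·(0) = 0
T: e_1·(-1) + e_2·(-1) + e_3·(-2) + e_4·(-2) = 0
Solving this homogeneous linear system for the smallest-integer solution (first nonzero entry positive) gives (1, 1, 3, -4).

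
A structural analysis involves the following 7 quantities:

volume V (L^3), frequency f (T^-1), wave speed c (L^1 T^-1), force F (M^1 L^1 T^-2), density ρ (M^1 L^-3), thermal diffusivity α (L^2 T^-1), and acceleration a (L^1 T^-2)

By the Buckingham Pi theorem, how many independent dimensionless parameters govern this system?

4

There are 7 variables and 3 base dimensions (M, L, T).
The dimension matrix has rank 3.
Independent dimensionless groups: 7 − 3 = 4.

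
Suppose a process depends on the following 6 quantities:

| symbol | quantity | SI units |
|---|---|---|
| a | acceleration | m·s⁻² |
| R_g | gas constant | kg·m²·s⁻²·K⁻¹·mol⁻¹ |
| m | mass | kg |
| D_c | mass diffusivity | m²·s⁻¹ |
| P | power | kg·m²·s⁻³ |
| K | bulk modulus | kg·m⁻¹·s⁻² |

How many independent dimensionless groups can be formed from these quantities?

2

There are 6 variables and 5 base dimensions (M, L, T, Θ, N).
The dimension matrix has rank 4 (less than 5: the dimension vectors are linearly dependent).
Independent dimensionless groups: 6 − 4 = 2.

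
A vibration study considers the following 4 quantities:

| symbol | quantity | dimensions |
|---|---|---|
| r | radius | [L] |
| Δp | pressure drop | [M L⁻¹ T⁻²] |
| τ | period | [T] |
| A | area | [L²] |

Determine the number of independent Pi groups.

There are 4 variables and 3 base dimensions (M, L, T).
The dimension matrix has rank 3.
Independent dimensionless groups: 4 − 3 = 1.

1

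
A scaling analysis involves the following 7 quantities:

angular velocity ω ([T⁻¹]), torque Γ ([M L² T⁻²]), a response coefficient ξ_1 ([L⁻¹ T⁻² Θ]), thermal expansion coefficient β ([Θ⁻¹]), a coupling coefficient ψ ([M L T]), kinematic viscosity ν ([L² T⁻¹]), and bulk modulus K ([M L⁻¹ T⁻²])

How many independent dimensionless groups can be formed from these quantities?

3

There are 7 variables and 4 base dimensions (M, L, T, Θ).
The dimension matrix has rank 4.
Independent dimensionless groups: 7 − 4 = 3.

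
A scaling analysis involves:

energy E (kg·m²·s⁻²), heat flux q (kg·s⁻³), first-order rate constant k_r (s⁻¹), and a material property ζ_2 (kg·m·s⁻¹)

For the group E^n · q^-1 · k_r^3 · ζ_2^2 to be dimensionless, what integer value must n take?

Balance the M exponent: (1)·n from E, plus −(1) + 3·(0) + 2·(1) = 1 from the rest, must sum to zero.
n + 1 = 0, so n = -1.

-1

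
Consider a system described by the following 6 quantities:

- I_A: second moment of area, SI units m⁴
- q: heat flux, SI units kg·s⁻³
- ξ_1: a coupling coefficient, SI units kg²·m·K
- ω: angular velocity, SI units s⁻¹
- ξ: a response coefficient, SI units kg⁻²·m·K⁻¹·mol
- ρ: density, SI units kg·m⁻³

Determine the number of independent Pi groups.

1

There are 6 variables and 5 base dimensions (M, L, T, Θ, N).
The dimension matrix has rank 5.
Independent dimensionless groups: 6 − 5 = 1.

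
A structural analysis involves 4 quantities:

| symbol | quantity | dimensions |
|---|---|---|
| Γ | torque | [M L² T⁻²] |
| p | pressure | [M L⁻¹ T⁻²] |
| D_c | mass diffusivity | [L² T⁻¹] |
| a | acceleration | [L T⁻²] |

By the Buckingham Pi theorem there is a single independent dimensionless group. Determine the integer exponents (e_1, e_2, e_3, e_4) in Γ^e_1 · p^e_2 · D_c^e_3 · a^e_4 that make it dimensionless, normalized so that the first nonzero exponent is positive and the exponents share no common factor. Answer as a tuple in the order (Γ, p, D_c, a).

M: e_1·(1) + e_2·(1) + e_3·(0) + e_4·(0) = 0
L: e_1·(2) + e_2·(-1) + e_3·(2) + e_4·(1) = 0
T: e_1·(-2) + e_2·(-2) + e_3·(-1) + e_4·(-2) = 0
Solving this homogeneous linear system for the smallest-integer solution (first nonzero entry positive) gives (1, -1, -2, 1).

(1, -1, -2, 1)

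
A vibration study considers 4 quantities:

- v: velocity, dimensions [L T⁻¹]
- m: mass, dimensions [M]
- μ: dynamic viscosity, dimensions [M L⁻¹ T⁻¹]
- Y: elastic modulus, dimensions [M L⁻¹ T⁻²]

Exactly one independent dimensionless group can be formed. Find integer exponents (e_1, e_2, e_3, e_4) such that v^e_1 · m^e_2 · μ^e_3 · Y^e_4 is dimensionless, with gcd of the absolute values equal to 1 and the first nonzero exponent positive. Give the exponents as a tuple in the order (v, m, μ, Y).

M: e_1·(0) + e_2·(1) + e_3·(1) + e_4·(1) = 0
L: e_1·(1) + e_2·(0) + e_3·(-1) + e_4·(-1) = 0
T: e_1·(-1) + e_2·(0) + e_3·(-1) + e_4·(-2) = 0
Solving this homogeneous linear system for the smallest-integer solution (first nonzero entry positive) gives (1, -1, 3, -2).

(1, -1, 3, -2)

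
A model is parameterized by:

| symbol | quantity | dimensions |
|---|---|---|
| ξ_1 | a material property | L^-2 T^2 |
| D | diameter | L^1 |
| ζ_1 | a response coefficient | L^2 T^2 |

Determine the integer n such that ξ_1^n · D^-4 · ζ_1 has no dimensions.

Balance the L exponent: (-2)·n from ξ_1, plus −4·(1) + (2) = -2 from the rest, must sum to zero.
-2n − 2 = 0, so n = -1.

-1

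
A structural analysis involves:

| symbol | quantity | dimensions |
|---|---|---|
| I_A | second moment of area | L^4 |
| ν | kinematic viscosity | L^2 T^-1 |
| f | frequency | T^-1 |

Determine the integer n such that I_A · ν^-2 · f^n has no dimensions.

Balance the T exponent: (-1)·n from f, plus (0) − 2·(-1) = 2 from the rest, must sum to zero.
−n + 2 = 0, so n = 2.

2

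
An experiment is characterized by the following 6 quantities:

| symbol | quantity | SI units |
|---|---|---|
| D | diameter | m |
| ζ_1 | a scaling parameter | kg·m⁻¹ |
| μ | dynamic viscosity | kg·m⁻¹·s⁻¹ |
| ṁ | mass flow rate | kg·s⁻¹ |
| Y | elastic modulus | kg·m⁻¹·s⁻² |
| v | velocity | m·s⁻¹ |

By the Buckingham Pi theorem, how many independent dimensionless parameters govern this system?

There are 6 variables and 3 base dimensions (M, L, T).
The dimension matrix has rank 3.
Independent dimensionless groups: 6 − 3 = 3.

3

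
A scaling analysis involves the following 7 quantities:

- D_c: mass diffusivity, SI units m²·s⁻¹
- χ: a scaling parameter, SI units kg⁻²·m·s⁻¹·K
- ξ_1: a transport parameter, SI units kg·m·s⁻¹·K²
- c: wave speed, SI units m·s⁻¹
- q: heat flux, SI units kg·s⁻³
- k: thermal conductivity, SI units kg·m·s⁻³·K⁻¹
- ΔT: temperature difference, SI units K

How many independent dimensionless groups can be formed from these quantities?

There are 7 variables and 4 base dimensions (M, L, T, Θ).
The dimension matrix has rank 4.
Independent dimensionless groups: 7 − 4 = 3.

3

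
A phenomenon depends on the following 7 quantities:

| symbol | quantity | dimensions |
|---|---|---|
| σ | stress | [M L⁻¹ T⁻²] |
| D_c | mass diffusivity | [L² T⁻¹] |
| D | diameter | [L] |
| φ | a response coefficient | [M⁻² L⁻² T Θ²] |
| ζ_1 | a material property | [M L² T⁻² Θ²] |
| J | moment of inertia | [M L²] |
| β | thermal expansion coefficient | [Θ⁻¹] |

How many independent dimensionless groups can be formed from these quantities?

There are 7 variables and 4 base dimensions (M, L, T, Θ).
The dimension matrix has rank 4.
Independent dimensionless groups: 7 − 4 = 3.

3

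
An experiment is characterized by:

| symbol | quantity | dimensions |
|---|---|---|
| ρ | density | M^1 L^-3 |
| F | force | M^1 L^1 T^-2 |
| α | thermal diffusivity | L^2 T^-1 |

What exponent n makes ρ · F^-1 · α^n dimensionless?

2

Balance the L exponent: (2)·n from α, plus (-3) − (1) = -4 from the rest, must sum to zero.
2n − 4 = 0, so n = 2.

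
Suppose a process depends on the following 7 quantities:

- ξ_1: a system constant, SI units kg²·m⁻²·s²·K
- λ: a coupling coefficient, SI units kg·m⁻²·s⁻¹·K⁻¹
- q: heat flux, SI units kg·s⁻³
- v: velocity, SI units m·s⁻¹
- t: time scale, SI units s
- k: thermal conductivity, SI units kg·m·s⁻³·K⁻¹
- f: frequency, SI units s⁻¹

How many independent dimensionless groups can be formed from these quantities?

3

There are 7 variables and 4 base dimensions (M, L, T, Θ).
The dimension matrix has rank 4.
Independent dimensionless groups: 7 − 4 = 3.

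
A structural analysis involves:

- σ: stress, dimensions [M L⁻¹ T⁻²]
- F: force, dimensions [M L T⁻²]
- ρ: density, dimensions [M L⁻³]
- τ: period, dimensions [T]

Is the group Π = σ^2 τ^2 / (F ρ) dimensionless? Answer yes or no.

yes

Sum the exponent of each base dimension across the product:
  M: 2·[σ]_M − [F]_M − [ρ]_M + 2·[τ]_M = 2·(1) − (1) − (1) + 2·(0) = 0
  L: 2·[σ]_L − [F]_L − [ρ]_L + 2·[τ]_L = 2·(-1) − (1) − (-3) + 2·(0) = 0
  T: 2·[σ]_T − [F]_T − [ρ]_T + 2·[τ]_T = 2·(-2) − (-2) − (0) + 2·(1) = 0
All base exponents vanish — dimensionless.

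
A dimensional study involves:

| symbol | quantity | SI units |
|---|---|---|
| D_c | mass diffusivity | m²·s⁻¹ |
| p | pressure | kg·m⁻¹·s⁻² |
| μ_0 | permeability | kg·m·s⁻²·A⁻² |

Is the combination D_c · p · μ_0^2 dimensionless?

no

Sum the exponent of each base dimension across the product:
  M: [D_c]_M + [p]_M + 2·[μ_0]_M = (0) + (1) + 2·(1) = 3
  L: [D_c]_L + [p]_L + 2·[μ_0]_L = (2) + (-1) + 2·(1) = 3
  T: [D_c]_T + [p]_T + 2·[μ_0]_T = (-1) + (-2) + 2·(-2) = -7
  I: [D_c]_I + [p]_I + 2·[μ_0]_I = (0) + (0) + 2·(-2) = -4
Net dimensions [M³ L³ T⁻⁷ I⁻⁴] ≠ [1] — not dimensionless.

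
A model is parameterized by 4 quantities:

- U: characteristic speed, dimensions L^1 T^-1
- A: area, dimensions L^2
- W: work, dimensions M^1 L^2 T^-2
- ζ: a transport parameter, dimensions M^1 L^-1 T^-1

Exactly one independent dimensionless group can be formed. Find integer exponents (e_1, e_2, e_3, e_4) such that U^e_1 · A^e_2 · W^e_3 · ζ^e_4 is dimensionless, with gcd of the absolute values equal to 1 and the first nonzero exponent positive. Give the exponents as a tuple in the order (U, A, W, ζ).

(1, 1, -1, 1)

M: e_1·(0) + e_2·(0) + e_3·(1) + e_4·(1) = 0
L: e_1·(1) + e_2·(2) + e_3·(2) + e_4·(-1) = 0
T: e_1·(-1) + e_2·(0) + e_3·(-2) + e_4·(-1) = 0
Solving this homogeneous linear system for the smallest-integer solution (first nonzero entry positive) gives (1, 1, -1, 1).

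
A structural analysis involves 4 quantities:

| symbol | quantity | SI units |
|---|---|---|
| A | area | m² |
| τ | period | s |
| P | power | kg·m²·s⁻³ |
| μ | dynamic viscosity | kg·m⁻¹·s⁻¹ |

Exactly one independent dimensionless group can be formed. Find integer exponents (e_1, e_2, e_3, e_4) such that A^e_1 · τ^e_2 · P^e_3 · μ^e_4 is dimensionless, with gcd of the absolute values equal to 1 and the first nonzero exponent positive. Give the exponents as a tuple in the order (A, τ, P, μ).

(3, -4, -2, 2)

M: e_1·(0) + e_2·(0) + e_3·(1) + e_4·(1) = 0
L: e_1·(2) + e_2·(0) + e_3·(2) + e_4·(-1) = 0
T: e_1·(0) + e_2·(1) + e_3·(-3) + e_4·(-1) = 0
Solving this homogeneous linear system for the smallest-integer solution (first nonzero entry positive) gives (3, -4, -2, 2).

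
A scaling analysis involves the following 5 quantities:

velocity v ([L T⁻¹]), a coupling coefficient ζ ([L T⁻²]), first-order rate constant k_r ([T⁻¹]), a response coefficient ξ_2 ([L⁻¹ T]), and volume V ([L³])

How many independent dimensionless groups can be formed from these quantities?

There are 5 variables and 2 base dimensions (L, T).
The dimension matrix has rank 2.
Independent dimensionless groups: 5 − 2 = 3.

3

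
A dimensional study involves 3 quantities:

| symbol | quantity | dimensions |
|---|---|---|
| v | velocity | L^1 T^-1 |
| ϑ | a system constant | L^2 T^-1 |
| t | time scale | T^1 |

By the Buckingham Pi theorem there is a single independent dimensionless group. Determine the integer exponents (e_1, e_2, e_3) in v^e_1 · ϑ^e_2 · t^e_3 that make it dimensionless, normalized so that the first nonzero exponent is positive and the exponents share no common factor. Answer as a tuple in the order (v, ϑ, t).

(2, -1, 1)

L: e_1·(1) + e_2·(2) + e_3·(0) = 0
T: e_1·(-1) + e_2·(-1) + e_3·(1) = 0
Solving this homogeneous linear system for the smallest-integer solution (first nonzero entry positive) gives (2, -1, 1).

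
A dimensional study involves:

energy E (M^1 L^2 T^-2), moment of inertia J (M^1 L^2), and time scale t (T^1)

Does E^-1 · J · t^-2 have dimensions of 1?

yes

Sum the exponent of each base dimension across the product:
  M: −[E]_M + [J]_M − 2·[t]_M = −(1) + (1) − 2·(0) = 0
  L: −[E]_L + [J]_L − 2·[t]_L = −(2) + (2) − 2·(0) = 0
  T: −[E]_T + [J]_T − 2·[t]_T = −(-2) + (0) − 2·(1) = 0
  Θ: −[E]_Θ + [J]_Θ − 2·[t]_Θ = −(0) + (0) − 2·(0) = 0
  N: −[E]_N + [J]_N − 2·[t]_N = −(0) + (0) − 2·(0) = 0
All base exponents vanish — dimensionless.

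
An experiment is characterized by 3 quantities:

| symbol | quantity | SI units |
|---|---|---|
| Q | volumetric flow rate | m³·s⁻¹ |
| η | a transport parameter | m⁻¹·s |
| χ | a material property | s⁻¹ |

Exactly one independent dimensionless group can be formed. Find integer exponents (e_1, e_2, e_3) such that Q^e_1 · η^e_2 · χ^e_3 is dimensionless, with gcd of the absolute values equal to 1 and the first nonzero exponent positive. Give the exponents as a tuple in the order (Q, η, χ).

L: e_1·(3) + e_2·(-1) + e_3·(0) = 0
T: e_1·(-1) + e_2·(1) + e_3·(-1) = 0
Solving this homogeneous linear system for the smallest-integer solution (first nonzero entry positive) gives (1, 3, 2).

(1, 3, 2)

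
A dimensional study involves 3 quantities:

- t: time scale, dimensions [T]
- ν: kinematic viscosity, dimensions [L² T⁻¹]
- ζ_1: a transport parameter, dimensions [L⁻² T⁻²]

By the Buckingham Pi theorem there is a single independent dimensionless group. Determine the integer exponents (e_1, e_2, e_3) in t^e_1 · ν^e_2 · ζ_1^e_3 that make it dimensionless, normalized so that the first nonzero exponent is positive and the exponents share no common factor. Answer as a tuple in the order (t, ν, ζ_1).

(3, 1, 1)

L: e_1·(0) + e_2·(2) + e_3·(-2) = 0
T: e_1·(1) + e_2·(-1) + e_3·(-2) = 0
Solving this homogeneous linear system for the smallest-integer solution (first nonzero entry positive) gives (3, 1, 1).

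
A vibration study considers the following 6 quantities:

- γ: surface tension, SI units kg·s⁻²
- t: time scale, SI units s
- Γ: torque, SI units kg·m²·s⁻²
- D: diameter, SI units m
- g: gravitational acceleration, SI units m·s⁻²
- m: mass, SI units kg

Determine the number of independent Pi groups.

3

There are 6 variables and 3 base dimensions (M, L, T).
The dimension matrix has rank 3.
Independent dimensionless groups: 6 − 3 = 3.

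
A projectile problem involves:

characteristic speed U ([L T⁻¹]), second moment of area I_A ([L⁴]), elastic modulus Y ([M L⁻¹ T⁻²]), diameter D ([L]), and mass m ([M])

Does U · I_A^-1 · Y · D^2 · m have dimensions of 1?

Sum the exponent of each base dimension across the product:
  M: [U]_M − [I_A]_M + [Y]_M + 2·[D]_M + [m]_M = (0) − (0) + (1) + 2·(0) + (1) = 2
  L: [U]_L − [I_A]_L + [Y]_L + 2·[D]_L + [m]_L = (1) − (4) + (-1) + 2·(1) + (0) = -2
  T: [U]_T − [I_A]_T + [Y]_T + 2·[D]_T + [m]_T = (-1) − (0) + (-2) + 2·(0) + (0) = -3
Net dimensions [M² L⁻² T⁻³] ≠ [1] — not dimensionless.

no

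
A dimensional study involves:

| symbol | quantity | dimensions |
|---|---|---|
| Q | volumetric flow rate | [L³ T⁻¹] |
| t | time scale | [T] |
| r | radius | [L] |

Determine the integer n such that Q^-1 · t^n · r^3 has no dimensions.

-1

Balance the T exponent: (1)·n from t, plus −(-1) + 3·(0) = 1 from the rest, must sum to zero.
n + 1 = 0, so n = -1.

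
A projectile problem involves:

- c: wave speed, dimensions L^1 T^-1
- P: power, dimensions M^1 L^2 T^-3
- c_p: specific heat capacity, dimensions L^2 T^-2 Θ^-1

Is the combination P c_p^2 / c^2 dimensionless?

Sum the exponent of each base dimension across the product:
  M: −2·[c]_M + [P]_M + 2·[c_p]_M = −2·(0) + (1) + 2·(0) = 1
  L: −2·[c]_L + [P]_L + 2·[c_p]_L = −2·(1) + (2) + 2·(2) = 4
  T: −2·[c]_T + [P]_T + 2·[c_p]_T = −2·(-1) + (-3) + 2·(-2) = -5
  Θ: −2·[c]_Θ + [P]_Θ + 2·[c_p]_Θ = −2·(0) + (0) + 2·(-1) = -2
Net dimensions [M L⁴ T⁻⁵ Θ⁻²] ≠ [1] — not dimensionless.

no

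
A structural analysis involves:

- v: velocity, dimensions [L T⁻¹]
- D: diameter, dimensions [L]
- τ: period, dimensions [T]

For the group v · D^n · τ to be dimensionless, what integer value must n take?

Balance the L exponent: (1)·n from D, plus (1) + (0) = 1 from the rest, must sum to zero.
n + 1 = 0, so n = -1.

-1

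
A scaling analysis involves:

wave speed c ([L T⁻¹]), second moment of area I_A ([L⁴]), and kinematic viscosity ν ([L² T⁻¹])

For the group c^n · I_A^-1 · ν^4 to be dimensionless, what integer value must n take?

Balance the L exponent: (1)·n from c, plus −(4) + 4·(2) = 4 from the rest, must sum to zero.
n + 4 = 0, so n = -4.

-4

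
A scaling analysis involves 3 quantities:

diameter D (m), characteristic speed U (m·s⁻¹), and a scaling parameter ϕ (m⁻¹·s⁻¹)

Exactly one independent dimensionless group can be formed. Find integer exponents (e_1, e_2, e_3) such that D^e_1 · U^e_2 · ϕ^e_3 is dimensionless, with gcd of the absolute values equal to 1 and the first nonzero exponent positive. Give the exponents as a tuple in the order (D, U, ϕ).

(2, -1, 1)

L: e_1·(1) + e_2·(1) + e_3·(-1) = 0
T: e_1·(0) + e_2·(-1) + e_3·(-1) = 0
Solving this homogeneous linear system for the smallest-integer solution (first nonzero entry positive) gives (2, -1, 1).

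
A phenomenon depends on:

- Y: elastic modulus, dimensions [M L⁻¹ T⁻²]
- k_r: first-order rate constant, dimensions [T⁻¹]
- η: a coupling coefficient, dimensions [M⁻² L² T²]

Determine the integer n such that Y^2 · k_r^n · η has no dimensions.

Balance the T exponent: (-1)·n from k_r, plus 2·(-2) + (2) = -2 from the rest, must sum to zero.
−n − 2 = 0, so n = -2.

-2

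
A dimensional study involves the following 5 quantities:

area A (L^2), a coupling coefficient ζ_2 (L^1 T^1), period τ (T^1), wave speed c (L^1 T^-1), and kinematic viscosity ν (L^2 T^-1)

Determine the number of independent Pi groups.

There are 5 variables and 2 base dimensions (L, T).
The dimension matrix has rank 2.
Independent dimensionless groups: 5 − 2 = 3.

3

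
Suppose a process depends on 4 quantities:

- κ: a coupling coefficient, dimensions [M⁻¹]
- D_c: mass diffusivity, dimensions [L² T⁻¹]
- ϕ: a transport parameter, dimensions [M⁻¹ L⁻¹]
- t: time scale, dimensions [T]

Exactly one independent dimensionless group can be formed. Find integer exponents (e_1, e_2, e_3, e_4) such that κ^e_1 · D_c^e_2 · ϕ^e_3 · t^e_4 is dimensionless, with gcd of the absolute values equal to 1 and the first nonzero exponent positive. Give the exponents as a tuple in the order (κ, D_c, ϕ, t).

M: e_1·(-1) + e_2·(0) + e_3·(-1) + e_4·(0) = 0
L: e_1·(0) + e_2·(2) + e_3·(-1) + e_4·(0) = 0
T: e_1·(0) + e_2·(-1) + e_3·(0) + e_4·(1) = 0
Solving this homogeneous linear system for the smallest-integer solution (first nonzero entry positive) gives (2, -1, -2, -1).

(2, -1, -2, -1)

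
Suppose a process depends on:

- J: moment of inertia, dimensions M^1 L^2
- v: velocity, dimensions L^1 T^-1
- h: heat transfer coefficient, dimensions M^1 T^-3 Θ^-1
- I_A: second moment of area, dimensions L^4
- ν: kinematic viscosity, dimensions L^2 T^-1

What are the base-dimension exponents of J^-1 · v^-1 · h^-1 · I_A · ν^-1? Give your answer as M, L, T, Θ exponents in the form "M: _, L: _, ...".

M: -2, L: -1, T: 5, Θ: 1

Collect each base-dimension exponent across the product:
  M: −(1) − (0) − (1) + (0) − (0) = -2
  L: −(2) − (1) − (0) + (4) − (2) = -1
  T: −(0) − (-1) − (-3) + (0) − (-1) = 5
  Θ: −(0) − (0) − (-1) + (0) − (0) = 1
So the dimensions are [M⁻² L⁻¹ T⁵ Θ].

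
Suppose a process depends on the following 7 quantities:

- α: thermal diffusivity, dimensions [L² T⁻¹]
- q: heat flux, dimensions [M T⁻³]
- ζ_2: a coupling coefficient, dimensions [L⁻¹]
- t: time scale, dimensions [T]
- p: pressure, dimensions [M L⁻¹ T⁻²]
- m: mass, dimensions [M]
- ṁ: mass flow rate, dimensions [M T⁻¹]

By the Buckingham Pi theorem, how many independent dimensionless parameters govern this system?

4

There are 7 variables and 3 base dimensions (M, L, T).
The dimension matrix has rank 3.
Independent dimensionless groups: 7 − 3 = 4.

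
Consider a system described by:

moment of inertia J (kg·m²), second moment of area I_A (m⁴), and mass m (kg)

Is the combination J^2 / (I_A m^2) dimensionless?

Sum the exponent of each base dimension across the product:
  M: 2·[J]_M − [I_A]_M − 2·[m]_M = 2·(1) − (0) − 2·(1) = 0
  L: 2·[J]_L − [I_A]_L − 2·[m]_L = 2·(2) − (4) − 2·(0) = 0
  T: 2·[J]_T − [I_A]_T − 2·[m]_T = 2·(0) − (0) − 2·(0) = 0
  Θ: 2·[J]_Θ − [I_A]_Θ − 2·[m]_Θ = 2·(0) − (0) − 2·(0) = 0
All base exponents vanish — dimensionless.

yes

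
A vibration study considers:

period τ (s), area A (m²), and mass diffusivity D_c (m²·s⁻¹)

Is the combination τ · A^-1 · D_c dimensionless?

yes

Sum the exponent of each base dimension across the product:
  M: [τ]_M − [A]_M + [D_c]_M = (0) − (0) + (0) = 0
  L: [τ]_L − [A]_L + [D_c]_L = (0) − (2) + (2) = 0
  T: [τ]_T − [A]_T + [D_c]_T = (1) − (0) + (-1) = 0
All base exponents vanish — dimensionless.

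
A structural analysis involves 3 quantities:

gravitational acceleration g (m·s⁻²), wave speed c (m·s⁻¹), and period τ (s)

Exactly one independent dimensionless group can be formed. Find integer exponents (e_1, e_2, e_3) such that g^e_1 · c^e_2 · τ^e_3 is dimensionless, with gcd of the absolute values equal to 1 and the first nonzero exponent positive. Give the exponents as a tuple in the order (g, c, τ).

L: e_1·(1) + e_2·(1) + e_3·(0) = 0
T: e_1·(-2) + e_2·(-1) + e_3·(1) = 0
Solving this homogeneous linear system for the smallest-integer solution (first nonzero entry positive) gives (1, -1, 1).

(1, -1, 1)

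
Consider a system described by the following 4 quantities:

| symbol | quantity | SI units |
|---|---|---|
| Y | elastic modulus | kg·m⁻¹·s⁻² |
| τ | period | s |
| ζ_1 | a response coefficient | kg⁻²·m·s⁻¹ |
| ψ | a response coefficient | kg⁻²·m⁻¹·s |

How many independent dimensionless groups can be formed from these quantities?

There are 4 variables and 3 base dimensions (M, L, T).
The dimension matrix has rank 3.
Independent dimensionless groups: 4 − 3 = 1.

1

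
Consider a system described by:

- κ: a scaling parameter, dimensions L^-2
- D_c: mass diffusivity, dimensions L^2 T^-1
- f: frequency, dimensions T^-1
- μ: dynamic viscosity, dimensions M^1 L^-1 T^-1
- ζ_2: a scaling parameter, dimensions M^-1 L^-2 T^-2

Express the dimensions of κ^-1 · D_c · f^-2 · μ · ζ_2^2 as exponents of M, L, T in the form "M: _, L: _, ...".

Collect each base-dimension exponent across the product:
  M: −(0) + (0) − 2·(0) + (1) + 2·(-1) = -1
  L: −(-2) + (2) − 2·(0) + (-1) + 2·(-2) = -1
  T: −(0) + (-1) − 2·(-1) + (-1) + 2·(-2) = -4
So the dimensions are [M⁻¹ L⁻¹ T⁻⁴].

M: -1, L: -1, T: -4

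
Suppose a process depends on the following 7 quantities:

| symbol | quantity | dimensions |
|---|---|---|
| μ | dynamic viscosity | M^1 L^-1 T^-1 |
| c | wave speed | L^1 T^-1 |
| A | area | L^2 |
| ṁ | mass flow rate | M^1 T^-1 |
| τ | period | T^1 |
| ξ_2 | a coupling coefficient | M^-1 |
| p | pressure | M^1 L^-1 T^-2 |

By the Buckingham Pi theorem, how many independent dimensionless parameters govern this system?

4

There are 7 variables and 3 base dimensions (M, L, T).
The dimension matrix has rank 3.
Independent dimensionless groups: 7 − 3 = 4.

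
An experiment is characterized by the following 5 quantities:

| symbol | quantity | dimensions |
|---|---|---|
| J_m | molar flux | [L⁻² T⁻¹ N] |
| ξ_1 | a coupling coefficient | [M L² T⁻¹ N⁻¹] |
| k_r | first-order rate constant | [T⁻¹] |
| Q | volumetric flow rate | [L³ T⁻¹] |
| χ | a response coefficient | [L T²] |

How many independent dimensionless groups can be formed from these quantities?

There are 5 variables and 4 base dimensions (M, L, T, N).
The dimension matrix has rank 4.
Independent dimensionless groups: 5 − 4 = 1.

1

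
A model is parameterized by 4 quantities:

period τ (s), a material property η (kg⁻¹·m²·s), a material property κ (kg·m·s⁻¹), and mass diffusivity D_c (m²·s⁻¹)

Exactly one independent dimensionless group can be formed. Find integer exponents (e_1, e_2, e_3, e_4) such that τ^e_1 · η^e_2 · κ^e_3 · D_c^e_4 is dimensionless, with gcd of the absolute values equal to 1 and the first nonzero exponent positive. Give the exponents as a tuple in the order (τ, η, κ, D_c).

M: e_1·(0) + e_2·(-1) + e_3·(1) + e_4·(0) = 0
L: e_1·(0) + e_2·(2) + e_3·(1) + e_4·(2) = 0
T: e_1·(1) + e_2·(1) + e_3·(-1) + e_4·(-1) = 0
Solving this homogeneous linear system for the smallest-integer solution (first nonzero entry positive) gives (3, -2, -2, 3).

(3, -2, -2, 3)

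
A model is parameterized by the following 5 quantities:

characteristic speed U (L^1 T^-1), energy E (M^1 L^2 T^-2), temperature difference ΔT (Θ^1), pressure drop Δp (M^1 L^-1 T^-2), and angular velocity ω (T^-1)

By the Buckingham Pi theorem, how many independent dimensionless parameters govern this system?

There are 5 variables and 4 base dimensions (M, L, T, Θ).
The dimension matrix has rank 4.
Independent dimensionless groups: 5 − 4 = 1.

1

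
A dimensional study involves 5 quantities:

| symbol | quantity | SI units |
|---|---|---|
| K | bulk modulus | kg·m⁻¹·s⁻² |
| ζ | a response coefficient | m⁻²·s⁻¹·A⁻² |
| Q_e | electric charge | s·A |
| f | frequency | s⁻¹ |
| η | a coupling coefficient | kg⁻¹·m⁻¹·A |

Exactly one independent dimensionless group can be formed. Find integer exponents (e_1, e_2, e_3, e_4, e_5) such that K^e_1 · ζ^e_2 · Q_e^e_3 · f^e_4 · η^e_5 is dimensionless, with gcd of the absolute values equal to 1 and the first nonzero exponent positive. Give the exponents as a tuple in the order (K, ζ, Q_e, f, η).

(1, -1, -3, -4, 1)

M: e_1·(1) + e_2·(0) + e_3·(0) + e_4·(0) + e_5·(-1) = 0
L: e_1·(-1) + e_2·(-2) + e_3·(0) + e_4·(0) + e_5·(-1) = 0
T: e_1·(-2) + e_2·(-1) + e_3·(1) + e_4·(-1) + e_5·(0) = 0
I: e_1·(0) + e_2·(-2) + e_3·(1) + e_4·(0) + e_5·(1) = 0
Solving this homogeneous linear system for the smallest-integer solution (first nonzero entry positive) gives (1, -1, -3, -4, 1).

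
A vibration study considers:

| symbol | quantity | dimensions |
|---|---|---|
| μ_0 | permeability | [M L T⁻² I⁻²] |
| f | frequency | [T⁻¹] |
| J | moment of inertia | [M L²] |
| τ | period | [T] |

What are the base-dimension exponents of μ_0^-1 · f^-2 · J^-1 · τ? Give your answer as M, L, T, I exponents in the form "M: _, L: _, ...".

Collect each base-dimension exponent across the product:
  M: −(1) − 2·(0) − (1) + (0) = -2
  L: −(1) − 2·(0) − (2) + (0) = -3
  T: −(-2) − 2·(-1) − (0) + (1) = 5
  I: −(-2) − 2·(0) − (0) + (0) = 2
So the dimensions are [M⁻² L⁻³ T⁵ I²].

M: -2, L: -3, T: 5, I: 2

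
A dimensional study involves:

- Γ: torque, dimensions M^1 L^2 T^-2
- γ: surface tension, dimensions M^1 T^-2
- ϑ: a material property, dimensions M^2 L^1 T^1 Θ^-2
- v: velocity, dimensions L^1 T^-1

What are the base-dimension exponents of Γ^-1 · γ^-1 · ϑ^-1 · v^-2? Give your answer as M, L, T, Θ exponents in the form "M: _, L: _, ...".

M: -4, L: -5, T: 5, Θ: 2

Collect each base-dimension exponent across the product:
  M: −(1) − (1) − (2) − 2·(0) = -4
  L: −(2) − (0) − (1) − 2·(1) = -5
  T: −(-2) − (-2) − (1) − 2·(-1) = 5
  Θ: −(0) − (0) − (-2) − 2·(0) = 2
So the dimensions are [M⁻⁴ L⁻⁵ T⁵ Θ²].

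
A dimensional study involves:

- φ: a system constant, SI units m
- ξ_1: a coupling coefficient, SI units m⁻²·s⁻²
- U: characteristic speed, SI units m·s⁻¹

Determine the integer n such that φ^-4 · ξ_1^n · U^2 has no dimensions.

Balance the L exponent: (-2)·n from ξ_1, plus −4·(1) + 2·(1) = -2 from the rest, must sum to zero.
-2n − 2 = 0, so n = -1.

-1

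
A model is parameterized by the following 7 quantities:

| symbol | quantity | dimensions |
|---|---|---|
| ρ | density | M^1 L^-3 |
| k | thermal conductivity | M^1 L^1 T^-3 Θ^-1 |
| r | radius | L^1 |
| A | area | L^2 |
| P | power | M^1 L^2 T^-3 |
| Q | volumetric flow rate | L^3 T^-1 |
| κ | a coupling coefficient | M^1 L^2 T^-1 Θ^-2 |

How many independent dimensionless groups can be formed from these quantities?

There are 7 variables and 4 base dimensions (M, L, T, Θ).
The dimension matrix has rank 4.
Independent dimensionless groups: 7 − 4 = 3.

3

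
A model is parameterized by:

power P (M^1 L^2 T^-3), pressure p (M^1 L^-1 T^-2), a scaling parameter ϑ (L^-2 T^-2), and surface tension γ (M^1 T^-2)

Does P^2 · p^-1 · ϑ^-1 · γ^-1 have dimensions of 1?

Sum the exponent of each base dimension across the product:
  M: 2·[P]_M − [p]_M − [ϑ]_M − [γ]_M = 2·(1) − (1) − (0) − (1) = 0
  L: 2·[P]_L − [p]_L − [ϑ]_L − [γ]_L = 2·(2) − (-1) − (-2) − (0) = 7
  T: 2·[P]_T − [p]_T − [ϑ]_T − [γ]_T = 2·(-3) − (-2) − (-2) − (-2) = 0
Net dimensions [L⁷] ≠ [1] — not dimensionless.

no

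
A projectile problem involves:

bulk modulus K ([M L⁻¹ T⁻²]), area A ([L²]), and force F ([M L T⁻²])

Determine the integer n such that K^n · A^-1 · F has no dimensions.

Balance the M exponent: (1)·n from K, plus −(0) + (1) = 1 from the rest, must sum to zero.
n + 1 = 0, so n = -1.

-1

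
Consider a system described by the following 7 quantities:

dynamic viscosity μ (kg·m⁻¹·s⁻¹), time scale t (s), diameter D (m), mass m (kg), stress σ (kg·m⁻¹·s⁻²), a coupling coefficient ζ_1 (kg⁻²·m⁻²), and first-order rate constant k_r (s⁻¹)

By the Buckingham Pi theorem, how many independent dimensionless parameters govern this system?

There are 7 variables and 3 base dimensions (M, L, T).
The dimension matrix has rank 3.
Independent dimensionless groups: 7 − 3 = 4.

4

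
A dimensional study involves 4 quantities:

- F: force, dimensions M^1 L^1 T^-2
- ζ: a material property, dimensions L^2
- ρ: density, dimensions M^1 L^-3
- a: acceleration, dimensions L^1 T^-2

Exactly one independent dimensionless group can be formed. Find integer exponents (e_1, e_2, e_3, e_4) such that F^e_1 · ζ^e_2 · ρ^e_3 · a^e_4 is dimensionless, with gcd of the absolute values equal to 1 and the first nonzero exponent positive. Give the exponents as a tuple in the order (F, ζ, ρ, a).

M: e_1·(1) + e_2·(0) + e_3·(1) + e_4·(0) = 0
L: e_1·(1) + e_2·(2) + e_3·(-3) + e_4·(1) = 0
T: e_1·(-2) + e_2·(0) + e_3·(0) + e_4·(-2) = 0
Solving this homogeneous linear system for the smallest-integer solution (first nonzero entry positive) gives (2, -3, -2, -2).

(2, -3, -2, -2)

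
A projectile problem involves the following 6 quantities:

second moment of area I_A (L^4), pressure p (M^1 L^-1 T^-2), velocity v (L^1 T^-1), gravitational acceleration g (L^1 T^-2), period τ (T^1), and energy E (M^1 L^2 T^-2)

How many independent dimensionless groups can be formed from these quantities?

There are 6 variables and 3 base dimensions (M, L, T).
The dimension matrix has rank 3.
Independent dimensionless groups: 6 − 3 = 3.

3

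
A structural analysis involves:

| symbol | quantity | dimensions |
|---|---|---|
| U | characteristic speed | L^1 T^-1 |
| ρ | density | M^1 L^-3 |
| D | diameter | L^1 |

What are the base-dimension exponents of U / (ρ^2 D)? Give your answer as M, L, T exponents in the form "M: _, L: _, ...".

Collect each base-dimension exponent across the product:
  M: (0) − 2·(1) − (0) = -2
  L: (1) − 2·(-3) − (1) = 6
  T: (-1) − 2·(0) − (0) = -1
So the dimensions are [M⁻² L⁶ T⁻¹].

M: -2, L: 6, T: -1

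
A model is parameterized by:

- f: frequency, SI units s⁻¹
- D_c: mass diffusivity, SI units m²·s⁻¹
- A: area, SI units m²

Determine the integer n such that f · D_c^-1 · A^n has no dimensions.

1

Balance the L exponent: (2)·n from A, plus (0) − (2) = -2 from the rest, must sum to zero.
2n − 2 = 0, so n = 1.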